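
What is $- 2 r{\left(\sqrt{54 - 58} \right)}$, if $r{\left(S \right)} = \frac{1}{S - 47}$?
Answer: $\frac{94}{2213} + \frac{4 i}{2213} \approx 0.042476 + 0.0018075 i$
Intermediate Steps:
$r{\left(S \right)} = \frac{1}{-47 + S}$
$- 2 r{\left(\sqrt{54 - 58} \right)} = - \frac{2}{-47 + \sqrt{54 - 58}} = - \frac{2}{-47 + \sqrt{-4}} = - \frac{2}{-47 + 2 i} = - 2 \frac{-47 - 2 i}{2213} = - \frac{2 \left(-47 - 2 i\right)}{2213}$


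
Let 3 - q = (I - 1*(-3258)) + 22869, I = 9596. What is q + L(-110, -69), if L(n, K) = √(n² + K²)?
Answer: -35720 + √16861 ≈ -35590.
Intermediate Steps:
q = -35720 (q = 3 - ((9596 - 1*(-3258)) + 22869) = 3 - ((9596 + 3258) + 22869) = 3 - (12854 + 22869) = 3 - 1*35723 = 3 - 35723 = -35720)
L(n, K) = √(K² + n²)
q + L(-110, -69) = -35720 + √((-69)² + (-110)²) = -35720 + √(4761 + 12100) = -35720 + √16861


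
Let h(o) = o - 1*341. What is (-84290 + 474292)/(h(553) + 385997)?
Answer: 390002/386209 ≈ 1.0098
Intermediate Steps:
h(o) = -341 + o (h(o) = o - 341 = -341 + o)
(-84290 + 474292)/(h(553) + 385997) = (-84290 + 474292)/((-341 + 553) + 385997) = 390002/(212 + 385997) = 390002/386209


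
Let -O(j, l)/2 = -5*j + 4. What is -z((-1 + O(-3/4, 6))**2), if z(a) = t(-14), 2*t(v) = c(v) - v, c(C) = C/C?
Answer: -15/2 ≈ -7.5000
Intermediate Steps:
c(C) = 1
t(v) = 1/2 - v/2 (t(v) = (1 - v)/2 = 1/2 - v/2)
O(j, l) = -8 + 10*j (O(j, l) = -2*(-5*j + 4) = -2*(4 - 5*j) = -8 + 10*j)
z(a) = 15/2 (z(a) = 1/2 - 1/2*(-14) = 1/2 + 7 = 15/2)
-z((-1 + O(-3/4, 6))**2) = -1*15/2 = -15/2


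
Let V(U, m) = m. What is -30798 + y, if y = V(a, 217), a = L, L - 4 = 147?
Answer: -30581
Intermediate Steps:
L = 151 (L = 4 + 147 = 151)
a = 151
y = 217
-30798 + y = -30798 + 217 = -30581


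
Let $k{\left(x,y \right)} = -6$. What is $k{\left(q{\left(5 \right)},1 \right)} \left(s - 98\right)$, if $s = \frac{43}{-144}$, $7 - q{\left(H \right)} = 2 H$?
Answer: $\frac{14155}{24} \approx 589.79$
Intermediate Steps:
$q{\left(H \right)} = 7 - 2 H$
$s = - \frac{43}{144}$ ($s = 43 \left(- \frac{1}{144}\right) = - \frac{43}{144} \approx -0.29861$)
$k{\left(q{\left(5 \right)},1 \right)} \left(s - 98\right) = - 6 \left(- \frac{43}{144} - 98\right) = \left(-6\right) \left(- \frac{14155}{144}\right) = \frac{14155}{24}$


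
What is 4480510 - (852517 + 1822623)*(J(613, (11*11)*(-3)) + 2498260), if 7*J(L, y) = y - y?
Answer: -6683190775890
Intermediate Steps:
J(L, y) = 0 (J(L, y) = (y - y)/7 = (⅐)*0 = 0)
4480510 - (852517 + 1822623)*(J(613, (11*11)*(-3)) + 2498260) = 4480510 - (852517 + 1822623)*(0 + 2498260) = 4480510 - 2675140*2498260 = 4480510 - 1*6683195256400 = 4480510 - 6683195256400 = -6683190775890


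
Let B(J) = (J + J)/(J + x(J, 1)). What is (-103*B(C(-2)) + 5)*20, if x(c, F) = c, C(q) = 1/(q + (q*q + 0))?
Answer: -1960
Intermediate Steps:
C(q) = 1/(q + q²) (C(q) = 1/(q + (q² + 0)) = 1/(q + q²))
B(J) = 1 (B(J) = (J + J)/(J + J) = (2*J)/((2*J)) = (2*J)*(1/(2*J)) = 1)
(-103*B(C(-2)) + 5)*20 = (-103*1 + 5)*20 = (-103 + 5)*20 = -98*20 = -1960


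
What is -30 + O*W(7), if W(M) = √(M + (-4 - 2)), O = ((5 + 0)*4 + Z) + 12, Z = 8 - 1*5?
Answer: 5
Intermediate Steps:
Z = 3 (Z = 8 - 5 = 3)
O = 35 (O = ((5 + 0)*4 + 3) + 12 = (5*4 + 3) + 12 = (20 + 3) + 12 = 23 + 12 = 35)
W(M) = √(-6 + M) (W(M) = √(M - 6) = √(-6 + M))
-30 + O*W(7) = -30 + 35*√(-6 + 7) = -30 + 35*√1 = -30 + 35*1 = -30 + 35 = 5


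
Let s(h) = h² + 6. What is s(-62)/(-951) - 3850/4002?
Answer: -3178175/634317 ≈ -5.0104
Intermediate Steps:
s(h) = 6 + h²
s(-62)/(-951) - 3850/4002 = (6 + (-62)²)/(-951) - 3850/4002 = (6 + 3844)*(-1/951) - 3850*1/4002 = 3850*(-1/951) - 1925/2001 = -3850/951 - 1925/2001 = -3178175/634317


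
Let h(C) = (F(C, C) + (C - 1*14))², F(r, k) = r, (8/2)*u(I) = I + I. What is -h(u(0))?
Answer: -196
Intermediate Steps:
u(I) = I/2 (u(I) = (I + I)/4 = (2*I)/4 = I/2)
h(C) = (-14 + 2*C)² (h(C) = (C + (C - 1*14))² = (C + (C - 14))² = (C + (-14 + C))² = (-14 + 2*C)²)
-h(u(0)) = -4*(-7 + (½)*0)² = -4*(-7 + 0)² = -4*(-7)² = -4*49 = -1*196 = -196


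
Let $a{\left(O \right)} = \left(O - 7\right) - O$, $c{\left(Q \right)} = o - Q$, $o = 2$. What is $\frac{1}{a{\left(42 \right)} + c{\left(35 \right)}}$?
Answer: $- \frac{1}{40} \approx -0.025$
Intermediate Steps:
$c{\left(Q \right)} = 2 - Q$
$a{\left(O \right)} = -7$ ($a{\left(O \right)} = \left(O - 7\right) - O = \left(-7 + O\right) - O = -7$)
$\frac{1}{a{\left(42 \right)} + c{\left(35 \right)}} = \frac{1}{-7 + \left(2 - 35\right)} = \frac{1}{-7 - 33} = \frac{1}{-40} = - \frac{1}{40}$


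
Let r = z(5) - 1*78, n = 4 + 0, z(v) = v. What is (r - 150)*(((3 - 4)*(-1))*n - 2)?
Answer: -446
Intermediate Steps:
n = 4
r = -73 (r = 5 - 1*78 = 5 - 78 = -73)
(r - 150)*(((3 - 4)*(-1))*n - 2) = (-73 - 150)*(((3 - 4)*(-1))*4 - 2) = -223*(-1*(-1)*4 - 2) = -223*(1*4 - 2) = -223*(4 - 2) = -223*2 = -446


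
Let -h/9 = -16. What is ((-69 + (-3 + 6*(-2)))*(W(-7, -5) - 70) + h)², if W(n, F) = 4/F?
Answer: 927567936/25 ≈ 3.7103e+7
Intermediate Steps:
h = 144 (h = -9*(-16) = 144)
((-69 + (-3 + 6*(-2)))*(W(-7, -5) - 70) + h)² = ((-69 + (-3 + 6*(-2)))*(4/(-5) - 70) + 144)² = ((-69 + (-3 - 12))*(4*(-⅕) - 70) + 144)² = ((-69 - 15)*(-⅘ - 70) + 144)² = (-84*(-354/5) + 144)² = (29736/5 + 144)² = (30456/5)² = 927567936/25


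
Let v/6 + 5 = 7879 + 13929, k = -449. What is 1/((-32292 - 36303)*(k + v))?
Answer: -1/8942661555 ≈ -1.1182e-10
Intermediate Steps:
v = 130818 (v = -30 + 6*(7879 + 13929) = -30 + 6*21808 = -30 + 130848 = 130818)
1/((-32292 - 36303)*(k + v)) = 1/((-32292 - 36303)*(-449 + 130818)) = 1/(-68595*130369) = 1/(-8942661555) = -1/8942661555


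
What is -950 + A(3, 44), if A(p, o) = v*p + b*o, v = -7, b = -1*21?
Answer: -1895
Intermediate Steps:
b = -21
A(p, o) = -21*o - 7*p (A(p, o) = -7*p - 21*o = -21*o - 7*p)
-950 + A(3, 44) = -950 + (-21*44 - 7*3) = -950 + (-924 - 21) = -950 - 945 = -1895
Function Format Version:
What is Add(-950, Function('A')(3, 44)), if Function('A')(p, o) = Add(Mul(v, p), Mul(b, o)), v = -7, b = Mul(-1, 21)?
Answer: -1895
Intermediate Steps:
b = -21
Function('A')(p, o) = Add(Mul(-21, o), Mul(-7, p)) (Function('A')(p, o) = Add(Mul(-7, p), Mul(-21, o)) = Add(Mul(-21, o), Mul(-7, p)))
Add(-950, Function('A')(3, 44)) = Add(-950, Add(Mul(-21, 44), Mul(-7, 3))) = Add(-950, Add(-924, -21)) = Add(-950, -945) = -1895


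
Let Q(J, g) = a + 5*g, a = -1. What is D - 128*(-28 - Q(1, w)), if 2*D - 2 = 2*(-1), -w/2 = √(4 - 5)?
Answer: 3456 - 1280*I ≈ 3456.0 - 1280.0*I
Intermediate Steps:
w = -2*I (w = -2*√(4 - 5) = -2*I ≈ -2.0*I)
Q(J, g) = -1 + 5*g
D = 0 (D = 1 + (2*(-1))/2 = 1 + (½)*(-2) = 1 - 1 = 0)
D - 128*(-28 - Q(1, w)) = 0 - 128*(-28 - (-1 + 5*(-2*I))) = 0 - 128*(-28 - (-1 - 10*I)) = 0 - 128*(-28 + (1 + 10*I)) = 0 - 128*(-27 + 10*I) = 0 + (3456 - 1280*I) = 3456 - 1280*I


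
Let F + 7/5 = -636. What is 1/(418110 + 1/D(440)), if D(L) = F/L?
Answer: 3187/1332514370 ≈ 2.3917e-6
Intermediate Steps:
F = -3187/5 (F = -7/5 - 636 = -3187/5 ≈ -637.40)
D(L) = -3187/(5*L)
1/(418110 + 1/D(440)) = 1/(418110 + 1/(-3187/5/440)) = 1/(418110 + 1/(-3187/5*1/440)) = 1/(418110 + 1/(-3187/2200)) = 1/(418110 - 2200/3187) = 1/(1332514370/3187) = 3187/1332514370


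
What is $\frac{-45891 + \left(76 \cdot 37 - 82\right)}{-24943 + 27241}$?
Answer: $- \frac{14387}{766} \approx -18.782$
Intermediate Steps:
$\frac{-45891 + \left(76 \cdot 37 - 82\right)}{-24943 + 27241} = \frac{-45891 + \left(2812 - 82\right)}{2298} = \left(-45891 + 2730\right) \frac{1}{2298} = \left(-43161\right) \frac{1}{2298} = - \frac{14387}{766}$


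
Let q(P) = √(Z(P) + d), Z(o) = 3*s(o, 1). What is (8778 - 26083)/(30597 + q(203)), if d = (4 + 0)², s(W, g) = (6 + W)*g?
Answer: -529481085/936175766 + 17305*√643/936175766 ≈ -0.56511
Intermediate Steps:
s(W, g) = g*(6 + W)
Z(o) = 18 + 3*o (Z(o) = 3*(1*(6 + o)) = 3*(6 + o) = 18 + 3*o)
d = 16 (d = 4² = 16)
q(P) = √(34 + 3*P) (q(P) = √((18 + 3*P) + 16) = √(34 + 3*P))
(8778 - 26083)/(30597 + q(203)) = (8778 - 26083)/(30597 + √(34 + 3*203)) = -17305/(30597 + √(34 + 609)) = -17305/(30597 + √643)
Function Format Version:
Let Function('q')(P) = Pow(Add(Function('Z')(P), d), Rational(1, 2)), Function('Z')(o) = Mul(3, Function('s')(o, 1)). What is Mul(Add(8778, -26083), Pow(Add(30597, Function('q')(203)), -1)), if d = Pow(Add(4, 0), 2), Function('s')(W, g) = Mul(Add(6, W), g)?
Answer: Add(Rational(-529481085, 936175766), Mul(Rational(17305, 936175766), Pow(643, Rational(1, 2)))) ≈ -0.56511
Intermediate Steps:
Function('s')(W, g) = Mul(g, Add(6, W))
Function('Z')(o) = Add(18, Mul(3, o)) (Function('Z')(o) = Mul(3, Mul(1, Add(6, o))) = Mul(3, Add(6, o)) = Add(18, Mul(3, o)))
d = 16 (d = Pow(4, 2) = 16)
Function('q')(P) = Pow(Add(34, Mul(3, P)), Rational(1, 2)) (Function('q')(P) = Pow(Add(Add(18, Mul(3, P)), 16), Rational(1, 2)) = Pow(Add(34, Mul(3, P)), Rational(1, 2)))
Mul(Add(8778, -26083), Pow(Add(30597, Function('q')(203)), -1)) = Mul(Add(8778, -26083), Pow(Add(30597, Pow(Add(34, Mul(3, 203)), Rational(1, 2))), -1)) = Mul(-17305, Pow(Add(30597, Pow(Add(34, 609), Rational(1, 2))), -1)) = Mul(-17305, Pow(Add(30597, Pow(643, Rational(1, 2))), -1))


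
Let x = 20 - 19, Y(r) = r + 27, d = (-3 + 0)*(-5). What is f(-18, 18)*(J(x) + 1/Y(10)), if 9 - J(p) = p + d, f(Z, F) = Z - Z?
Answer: 0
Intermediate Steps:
d = 15 (d = -3*(-5) = 15)
f(Z, F) = 0
Y(r) = 27 + r
x = 1
J(p) = -6 - p (J(p) = 9 - (p + 15) = 9 - (15 + p) = 9 + (-15 - p) = -6 - p)
f(-18, 18)*(J(x) + 1/Y(10)) = 0*((-6 - 1*1) + 1/(27 + 10)) = 0*((-6 - 1) + 1/37) = 0*(-7 + 1/37) = 0*(-258/37) = 0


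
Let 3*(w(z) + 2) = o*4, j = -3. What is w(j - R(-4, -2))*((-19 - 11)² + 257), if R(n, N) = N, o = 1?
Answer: -2314/3 ≈ -771.33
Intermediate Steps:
w(z) = -⅔ (w(z) = -2 + (1*4)/3 = -2 + (⅓)*4 = -2 + 4/3 = -⅔)
w(j - R(-4, -2))*((-19 - 11)² + 257) = -2*((-19 - 11)² + 257)/3 = -2*((-30)² + 257)/3 = -2*(900 + 257)/3 = -⅔*1157 = -2314/3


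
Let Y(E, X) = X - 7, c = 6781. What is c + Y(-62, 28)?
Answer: 6802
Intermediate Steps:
Y(E, X) = -7 + X
c + Y(-62, 28) = 6781 + (-7 + 28) = 6781 + 21 = 6802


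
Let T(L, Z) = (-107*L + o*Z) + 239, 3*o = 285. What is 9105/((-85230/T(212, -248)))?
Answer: 9308345/1894 ≈ 4914.6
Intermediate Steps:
o = 95 (o = (1/3)*285 = 95)
T(L, Z) = 239 - 107*L + 95*Z (T(L, Z) = (-107*L + 95*Z) + 239 = 239 - 107*L + 95*Z)
9105/((-85230/T(212, -248))) = 9105/((-85230/(239 - 107*212 + 95*(-248)))) = 9105/((-85230/(239 - 22684 - 23560))) = 9105/((-85230/(-46005))) = 9105/((-85230*(-1/46005))) = 9105/(5682/3067) = 9105*(3067/5682) = 9308345/1894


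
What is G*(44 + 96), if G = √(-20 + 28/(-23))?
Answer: 280*I*√2806/23 ≈ 644.87*I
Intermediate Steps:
G = 2*I*√2806/23 (G = √(-20 + 28*(-1/23)) = √(-20 - 28/23) = √(-488/23) = 2*I*√2806/23 ≈ 4.6062*I)
G*(44 + 96) = (2*I*√2806/23)*(44 + 96) = (2*I*√2806/23)*140 = 280*I*√2806/23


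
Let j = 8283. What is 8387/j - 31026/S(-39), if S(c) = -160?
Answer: 129165139/662640 ≈ 194.93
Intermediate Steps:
8387/j - 31026/S(-39) = 8387/8283 - 31026/(-160) = 8387*(1/8283) - 31026*(-1/160) = 8387/8283 + 15513/80 = 129165139/662640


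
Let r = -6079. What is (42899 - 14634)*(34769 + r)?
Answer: 810922850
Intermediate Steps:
(42899 - 14634)*(34769 + r) = (42899 - 14634)*(34769 - 6079) = 28265*28690 = 810922850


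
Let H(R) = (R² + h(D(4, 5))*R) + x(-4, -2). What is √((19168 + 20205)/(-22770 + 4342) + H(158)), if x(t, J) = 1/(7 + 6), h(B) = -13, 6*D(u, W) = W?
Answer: √328676886097729/119782 ≈ 151.35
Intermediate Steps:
D(u, W) = W/6
x(t, J) = 1/13
H(R) = 1/13 + R² - 13*R (H(R) = (R² - 13*R) + 1/13 = 1/13 + R² - 13*R)
√((19168 + 20205)/(-22770 + 4342) + H(158)) = √((19168 + 20205)/(-22770 + 4342) + (1/13 + 158² - 13*158)) = √(39373/(-18428) + (1/13 + 24964 - 2054)) = √(39373*(-1/18428) + 297831/13) = √(-39373/18428 + 297831/13) = √(5487917819/239564) = √328676886097729/119782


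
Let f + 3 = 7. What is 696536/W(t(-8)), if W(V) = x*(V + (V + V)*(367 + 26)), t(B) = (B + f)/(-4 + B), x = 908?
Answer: 522402/178649 ≈ 2.9242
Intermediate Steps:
f = 4 (f = -3 + 7 = 4)
t(B) = (4 + B)/(-4 + B) (t(B) = (B + 4)/(-4 + B) = (4 + B)/(-4 + B))
W(V) = 714596*V (W(V) = 908*(V + (V + V)*(367 + 26)) = 908*(V + (2*V)*393) = 908*(V + 786*V) = 908*(787*V) = 714596*V)
696536/W(t(-8)) = 696536/((714596*((4 - 8)/(-4 - 8)))) = 696536/((714596*(-4/(-12)))) = 696536/((714596*(-1/12*(-4)))) = 696536/((714596*(⅓))) = 696536/(714596/3) = 696536*(3/714596) = 522402/178649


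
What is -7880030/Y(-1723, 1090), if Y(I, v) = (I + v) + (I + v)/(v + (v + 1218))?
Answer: 26776341940/2151567 ≈ 12445.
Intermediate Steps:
Y(I, v) = I + v + (I + v)/(1218 + 2*v) (Y(I, v) = (I + v) + (I + v)/(v + (1218 + v)) = (I + v) + (I + v)/(1218 + 2*v) = I + v + (I + v)/(1218 + 2*v))
-7880030/Y(-1723, 1090) = -7880030*(609 + 1090)/(1090² + (1219/2)*(-1723) + (1219/2)*1090 - 1723*1090) = -7880030*1699/(1188100 - 2100337/2 + 664355 - 1878070) = -7880030/((1/1699)*(-2151567/2)) = -7880030/(-2151567/3398) = -7880030*(-3398/2151567) = 26776341940/2151567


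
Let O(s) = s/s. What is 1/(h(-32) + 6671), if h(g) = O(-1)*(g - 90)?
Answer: 1/6549 ≈ 0.00015269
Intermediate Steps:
O(s) = 1
h(g) = -90 + g (h(g) = 1*(g - 90) = 1*(-90 + g) = -90 + g)
1/(h(-32) + 6671) = 1/((-90 - 32) + 6671) = 1/(-122 + 6671) = 1/6549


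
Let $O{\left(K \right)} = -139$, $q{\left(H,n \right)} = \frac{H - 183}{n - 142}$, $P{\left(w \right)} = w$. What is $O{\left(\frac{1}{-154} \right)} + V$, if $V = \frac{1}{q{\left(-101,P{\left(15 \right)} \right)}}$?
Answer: $- \frac{39349}{284} \approx -138.55$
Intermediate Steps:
$q{\left(H,n \right)} = \frac{-183 + H}{-142 + n}$
$V = \frac{127}{284}$ ($V = \frac{1}{\frac{1}{-142 + 15} \left(-183 - 101\right)} = \frac{1}{\frac{1}{-127} \left(-284\right)} = \frac{1}{\left(- \frac{1}{127}\right) \left(-284\right)} = \frac{1}{\frac{284}{127}} = \frac{127}{284} \approx 0.44718$)
$O{\left(\frac{1}{-154} \right)} + V = -139 + \frac{127}{284} = - \frac{39349}{284}$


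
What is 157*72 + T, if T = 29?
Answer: 11333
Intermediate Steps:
157*72 + T = 157*72 + 29 = 11304 + 29 = 11333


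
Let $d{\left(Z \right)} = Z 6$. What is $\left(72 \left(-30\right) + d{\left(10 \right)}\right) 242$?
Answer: $-508200$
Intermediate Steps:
$d{\left(Z \right)} = 6 Z$
$\left(72 \left(-30\right) + d{\left(10 \right)}\right) 242 = \left(72 \left(-30\right) + 6 \cdot 10\right) 242 = \left(-2160 + 60\right) 242 = \left(-2100\right) 242 = -508200$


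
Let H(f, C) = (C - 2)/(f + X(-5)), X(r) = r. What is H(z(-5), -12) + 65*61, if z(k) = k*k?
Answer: 39643/10 ≈ 3964.3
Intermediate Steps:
z(k) = k²
H(f, C) = (-2 + C)/(-5 + f) (H(f, C) = (C - 2)/(f - 5) = (-2 + C)/(-5 + f))
H(z(-5), -12) + 65*61 = (-2 - 12)/(-5 + (-5)²) + 65*61 = -14/(-5 + 25) + 3965 = -14/20 + 3965 = (1/20)*(-14) + 3965 = -7/10 + 3965 = 39643/10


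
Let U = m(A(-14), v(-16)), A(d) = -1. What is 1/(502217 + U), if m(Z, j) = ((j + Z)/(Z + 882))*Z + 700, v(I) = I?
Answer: 881/443069894 ≈ 1.9884e-6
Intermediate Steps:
m(Z, j) = 700 + Z*(Z + j)/(882 + Z) (m(Z, j) = ((Z + j)/(882 + Z))*Z + 700 = Z*(Z + j)/(882 + Z) + 700 = 700 + Z*(Z + j)/(882 + Z))
U = 616717/881 (U = (617400 + (-1)² + 700*(-1) - 1*(-16))/(882 - 1) = (617400 + 1 - 700 + 16)/881 = (1/881)*616717 = 616717/881 ≈ 700.02)
1/(502217 + U) = 1/(502217 + 616717/881) = 1/(443069894/881) = 881/443069894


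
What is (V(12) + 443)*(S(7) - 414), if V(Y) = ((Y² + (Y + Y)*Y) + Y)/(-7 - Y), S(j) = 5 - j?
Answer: -3316768/19 ≈ -1.7457e+5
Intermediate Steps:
V(Y) = (Y + 3*Y²)/(-7 - Y) (V(Y) = ((Y² + (2*Y)*Y) + Y)/(-7 - Y) = ((Y² + 2*Y²) + Y)/(-7 - Y) = (3*Y² + Y)/(-7 - Y) = (Y + 3*Y²)/(-7 - Y))
(V(12) + 443)*(S(7) - 414) = (-1*12*(1 + 3*12)/(7 + 12) + 443)*((5 - 1*7) - 414) = (-1*12*(1 + 36)/19 + 443)*((5 - 7) - 414) = (-1*12*1/19*37 + 443)*(-2 - 414) = (-444/19 + 443)*(-416) = (7973/19)*(-416) = -3316768/19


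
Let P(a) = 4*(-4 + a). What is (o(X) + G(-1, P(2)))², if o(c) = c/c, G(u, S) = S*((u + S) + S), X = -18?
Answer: 18769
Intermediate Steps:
P(a) = -16 + 4*a
G(u, S) = S*(u + 2*S) (G(u, S) = S*((S + u) + S) = S*(u + 2*S))
o(c) = 1
(o(X) + G(-1, P(2)))² = (1 + (-16 + 4*2)*(-1 + 2*(-16 + 4*2)))² = (1 + (-16 + 8)*(-1 + 2*(-16 + 8)))² = (1 - 8*(-1 + 2*(-8)))² = (1 - 8*(-1 - 16))² = (1 - 8*(-17))² = (1 + 136)² = 137² = 18769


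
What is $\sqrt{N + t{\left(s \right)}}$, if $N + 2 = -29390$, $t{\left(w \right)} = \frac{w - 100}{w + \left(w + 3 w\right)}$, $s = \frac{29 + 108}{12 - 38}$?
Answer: $\frac{i \sqrt{13789586355}}{685} \approx 171.43 i$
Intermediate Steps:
$s = - \frac{137}{26}$ ($s = \frac{137}{-26} = 137 \left(- \frac{1}{26}\right) = - \frac{137}{26} \approx -5.2692$)
$t{\left(w \right)} = \frac{-100 + w}{5 w}$ ($t{\left(w \right)} = \frac{-100 + w}{w + 4 w} = \frac{-100 + w}{5 w}$)
$N = -29392$ ($N = -2 - 29390 = -29392$)
$\sqrt{N + t{\left(s \right)}} = \sqrt{-29392 + \frac{-100 - \frac{137}{26}}{5 \left(- \frac{137}{26}\right)}} = \sqrt{-29392 + \frac{1}{5} \left(- \frac{26}{137}\right) \left(- \frac{2737}{26}\right)} = \sqrt{-29392 + \frac{2737}{685}} = \sqrt{- \frac{20130783}{685}} = \frac{i \sqrt{13789586355}}{685}$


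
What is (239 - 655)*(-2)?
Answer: 832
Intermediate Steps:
(239 - 655)*(-2) = -416*(-2) = 832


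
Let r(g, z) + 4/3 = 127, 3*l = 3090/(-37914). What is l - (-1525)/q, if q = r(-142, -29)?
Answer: 86534120/7146789 ≈ 12.108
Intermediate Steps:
l = -515/18957 (l = (3090/(-37914))/3 = (3090*(-1/37914))/3 = (⅓)*(-515/6319) = -515/18957 ≈ -0.027167)
r(g, z) = 377/3 (r(g, z) = -4/3 + 127 = 377/3)
q = 377/3 ≈ 125.67
l - (-1525)/q = -515/18957 - (-1525)/377/3 = -515/18957 - (-1525)*3/377 = -515/18957 - 1*(-4575/377) = -515/18957 + 4575/377 = 86534120/7146789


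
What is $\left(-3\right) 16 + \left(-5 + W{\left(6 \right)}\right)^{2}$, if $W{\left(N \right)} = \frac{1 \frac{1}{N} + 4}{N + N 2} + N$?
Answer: $- \frac{542183}{11664} \approx -46.483$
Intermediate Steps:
$W{\left(N \right)} = N + \frac{4 + \frac{1}{N}}{3 N}$ ($W{\left(N \right)} = \frac{\frac{1}{N} + 4}{N + 2 N} + N = \frac{4 + \frac{1}{N}}{3 N} + N = N + \frac{4 + \frac{1}{N}}{3 N}$)
$\left(-3\right) 16 + \left(-5 + W{\left(6 \right)}\right)^{2} = \left(-3\right) 16 + \left(-5 + \left(6 + \frac{1}{3 \cdot 36} + \frac{4}{3 \cdot 6}\right)\right)^{2} = -48 + \left(-5 + \left(6 + \frac{1}{3} \cdot \frac{1}{36} + \frac{4}{3} \cdot \frac{1}{6}\right)\right)^{2} = -48 + \left(-5 + \left(6 + \frac{1}{108} + \frac{2}{9}\right)\right)^{2} = -48 + \left(-5 + \frac{673}{108}\right)^{2} = -48 + \left(\frac{133}{108}\right)^{2} = -48 + \frac{17689}{11664} = - \frac{542183}{11664}$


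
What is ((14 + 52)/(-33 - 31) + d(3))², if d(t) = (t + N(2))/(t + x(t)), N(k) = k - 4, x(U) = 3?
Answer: 6889/9216 ≈ 0.74750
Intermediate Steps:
N(k) = -4 + k
d(t) = (-2 + t)/(3 + t) (d(t) = (t + (-4 + 2))/(t + 3) = (t - 2)/(3 + t) = (-2 + t)/(3 + t))
((14 + 52)/(-33 - 31) + d(3))² = ((14 + 52)/(-33 - 31) + (-2 + 3)/(3 + 3))² = (66/(-64) + 1/6)² = (66*(-1/64) + (⅙)*1)² = (-33/32 + ⅙)² = (-83/96)² = 6889/9216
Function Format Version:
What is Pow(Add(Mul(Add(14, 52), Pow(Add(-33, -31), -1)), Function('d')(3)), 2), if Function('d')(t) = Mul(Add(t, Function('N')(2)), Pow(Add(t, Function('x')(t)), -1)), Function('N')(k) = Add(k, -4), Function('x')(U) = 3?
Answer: Rational(6889, 9216) ≈ 0.74750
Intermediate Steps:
Function('N')(k) = Add(-4, k)
Function('d')(t) = Mul(Pow(Add(3, t), -1), Add(-2, t)) (Function('d')(t) = Mul(Add(t, Add(-4, 2)), Pow(Add(t, 3), -1)) = Mul(Add(t, -2), Pow(Add(3, t), -1)) = Mul(Add(-2, t), Pow(Add(3, t), -1)) = Mul(Pow(Add(3, t), -1), Add(-2, t)))
Pow(Add(Mul(Add(14, 52), Pow(Add(-33, -31), -1)), Function('d')(3)), 2) = Pow(Add(Mul(Add(14, 52), Pow(Add(-33, -31), -1)), Mul(Pow(Add(3, 3), -1), Add(-2, 3))), 2) = Pow(Add(Mul(66, Pow(-64, -1)), Mul(Pow(6, -1), 1)), 2) = Pow(Add(Mul(66, Rational(-1, 64)), Mul(Rational(1, 6), 1)), 2) = Pow(Add(Rational(-33, 32), Rational(1, 6)), 2) = Pow(Rational(-83, 96), 2) = Rational(6889, 9216)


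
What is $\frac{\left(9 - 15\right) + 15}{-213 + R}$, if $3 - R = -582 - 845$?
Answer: $\frac{9}{1217} \approx 0.0073952$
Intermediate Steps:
$R = 1430$ ($R = 3 - \left(-582 - 845\right) = 3 - -1427 = 3 + 1427 = 1430$)
$\frac{\left(9 - 15\right) + 15}{-213 + R} = \frac{\left(9 - 15\right) + 15}{-213 + 1430} = \frac{-6 + 15}{1217} = 9 \cdot \frac{1}{1217} = \frac{9}{1217}$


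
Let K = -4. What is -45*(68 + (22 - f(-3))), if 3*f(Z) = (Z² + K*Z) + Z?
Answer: -3780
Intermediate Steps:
f(Z) = -Z + Z²/3 (f(Z) = ((Z² - 4*Z) + Z)/3 = (Z² - 3*Z)/3 = -Z + Z²/3)
-45*(68 + (22 - f(-3))) = -45*(68 + (22 - (-3)*(-3 - 3)/3)) = -45*(68 + (22 - (-3)*(-6)/3)) = -45*(68 + (22 - 1*6)) = -45*(68 + (22 - 6)) = -45*(68 + 16) = -45*84 = -3780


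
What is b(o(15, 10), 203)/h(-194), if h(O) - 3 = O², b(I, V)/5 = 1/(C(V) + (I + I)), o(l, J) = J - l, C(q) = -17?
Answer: -5/1016253 ≈ -4.9200e-6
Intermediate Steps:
b(I, V) = 5/(-17 + 2*I) (b(I, V) = 5/(-17 + (I + I)) = 5/(-17 + 2*I))
h(O) = 3 + O²
b(o(15, 10), 203)/h(-194) = (5/(-17 + 2*(10 - 1*15)))/(3 + (-194)²) = (5/(-17 + 2*(10 - 15)))/(3 + 37636) = (5/(-17 + 2*(-5)))/37639 = (5/(-17 - 10))*(1/37639) = (5/(-27))*(1/37639) = (5*(-1/27))*(1/37639) = -5/27*1/37639 = -5/1016253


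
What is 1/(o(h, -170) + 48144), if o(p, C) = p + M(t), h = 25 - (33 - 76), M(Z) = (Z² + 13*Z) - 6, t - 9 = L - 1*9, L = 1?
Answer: 1/48220 ≈ 2.0738e-5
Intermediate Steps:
t = 1 (t = 9 + (1 - 1*9) = 9 + (1 - 9) = 9 - 8 = 1)
M(Z) = -6 + Z² + 13*Z
h = 68 (h = 25 - 1*(-43) = 25 + 43 = 68)
o(p, C) = 8 + p (o(p, C) = p + (-6 + 1² + 13*1) = p + (-6 + 1 + 13) = p + 8 = 8 + p)
1/(o(h, -170) + 48144) = 1/((8 + 68) + 48144) = 1/(76 + 48144) = 1/48220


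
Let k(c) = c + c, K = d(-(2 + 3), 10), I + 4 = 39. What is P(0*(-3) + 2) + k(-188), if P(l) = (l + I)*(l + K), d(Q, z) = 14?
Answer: 216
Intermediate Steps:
I = 35 (I = -4 + 39 = 35)
K = 14
P(l) = (14 + l)*(35 + l) (P(l) = (l + 35)*(l + 14) = (35 + l)*(14 + l) = (14 + l)*(35 + l))
k(c) = 2*c
P(0*(-3) + 2) + k(-188) = (490 + (0*(-3) + 2)**2 + 49*(0*(-3) + 2)) + 2*(-188) = (490 + (0 + 2)**2 + 49*(0 + 2)) - 376 = (490 + 2**2 + 49*2) - 376 = (490 + 4 + 98) - 376 = 592 - 376 = 216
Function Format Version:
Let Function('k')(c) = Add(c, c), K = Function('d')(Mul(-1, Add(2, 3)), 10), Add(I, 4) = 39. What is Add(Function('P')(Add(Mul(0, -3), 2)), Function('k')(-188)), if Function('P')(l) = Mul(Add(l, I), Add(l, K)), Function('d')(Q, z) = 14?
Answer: 216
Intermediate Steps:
I = 35 (I = Add(-4, 39) = 35)
K = 14
Function('P')(l) = Mul(Add(14, l), Add(35, l)) (Function('P')(l) = Mul(Add(l, 35), Add(l, 14)) = Mul(Add(35, l), Add(14, l)) = Mul(Add(14, l), Add(35, l)))
Function('k')(c) = Mul(2, c)
Add(Function('P')(Add(Mul(0, -3), 2)), Function('k')(-188)) = Add(Add(490, Pow(Add(Mul(0, -3), 2), 2), Mul(49, Add(Mul(0, -3), 2))), Mul(2, -188)) = Add(Add(490, Pow(Add(0, 2), 2), Mul(49, Add(0, 2))), -376) = Add(Add(490, Pow(2, 2), Mul(49, 2)), -376) = Add(Add(490, 4, 98), -376) = Add(592, -376) = 216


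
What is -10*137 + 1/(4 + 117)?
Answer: -165769/121 ≈ -1370.0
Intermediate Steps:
-10*137 + 1/(4 + 117) = -1370 + 1/121 = -165769/121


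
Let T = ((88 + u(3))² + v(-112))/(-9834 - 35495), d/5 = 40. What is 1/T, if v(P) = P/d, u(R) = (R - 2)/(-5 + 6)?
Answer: -1133225/198011 ≈ -5.7230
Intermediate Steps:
d = 200 (d = 5*40 = 200)
u(R) = -2 + R (u(R) = (-2 + R)/1 = (-2 + R)*1 = -2 + R)
v(P) = P/200
T = -198011/1133225 (T = ((88 + (-2 + 3))² + (1/200)*(-112))/(-9834 - 35495) = ((88 + 1)² - 14/25)/(-45329) = (89² - 14/25)*(-1/45329) = (7921 - 14/25)*(-1/45329) = (198011/25)*(-1/45329) = -198011/1133225 ≈ -0.17473)
1/T = 1/(-198011/1133225) = -1133225/198011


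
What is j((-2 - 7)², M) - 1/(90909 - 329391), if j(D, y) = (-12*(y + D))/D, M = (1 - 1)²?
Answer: -2861783/238482 ≈ -12.000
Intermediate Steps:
M = 0 (M = 0² = 0)
j(D, y) = (-12*D - 12*y)/D (j(D, y) = (-12*(D + y))/D = (-12*D - 12*y)/D)
j((-2 - 7)², M) - 1/(90909 - 329391) = (-12 - 12*0/(-2 - 7)²) - 1/(90909 - 329391) = (-12 - 12*0/(-9)²) - 1/(-238482) = (-12 - 12*0/81) - 1*(-1/238482) = (-12 - 12*0*1/81) + 1/238482 = (-12 + 0) + 1/238482 = -12 + 1/238482 = -2861783/238482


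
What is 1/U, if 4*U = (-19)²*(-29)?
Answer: -4/10469 ≈ -0.00038208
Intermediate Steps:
U = -10469/4 (U = ((-19)²*(-29))/4 = (361*(-29))/4 = (¼)*(-10469) = -10469/4 ≈ -2617.3)
1/U = 1/(-10469/4) = -4/10469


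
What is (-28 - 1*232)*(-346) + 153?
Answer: 90113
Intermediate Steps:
(-28 - 1*232)*(-346) + 153 = (-28 - 232)*(-346) + 153 = -260*(-346) + 153 = 89960 + 153 = 90113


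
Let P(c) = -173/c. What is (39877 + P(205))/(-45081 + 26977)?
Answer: -2043653/927830 ≈ -2.2026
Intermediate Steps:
(39877 + P(205))/(-45081 + 26977) = (39877 - 173/205)/(-45081 + 26977) = (39877 - 173*1/205)/(-18104) = (39877 - 173/205)*(-1/18104) = (8174612/205)*(-1/18104) = -2043653/927830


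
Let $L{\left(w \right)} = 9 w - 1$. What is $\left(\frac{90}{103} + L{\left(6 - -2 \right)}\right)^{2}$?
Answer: $\frac{54804409}{10609} \approx 5165.8$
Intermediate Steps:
$L{\left(w \right)} = -1 + 9 w$
$\left(\frac{90}{103} + L{\left(6 - -2 \right)}\right)^{2} = \left(\frac{90}{103} - \left(1 - 9 \left(6 - -2\right)\right)\right)^{2} = \left(90 \cdot \frac{1}{103} - \left(1 - 9 \left(6 + 2\right)\right)\right)^{2} = \left(\frac{90}{103} + \left(-1 + 9 \cdot 8\right)\right)^{2} = \left(\frac{90}{103} + \left(-1 + 72\right)\right)^{2} = \left(\frac{90}{103} + 71\right)^{2} = \left(\frac{7403}{103}\right)^{2} = \frac{54804409}{10609}$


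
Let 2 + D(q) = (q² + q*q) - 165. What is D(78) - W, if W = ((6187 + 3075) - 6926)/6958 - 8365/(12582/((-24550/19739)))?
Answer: 5184114940098614/432015432471 ≈ 12000.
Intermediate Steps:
D(q) = -167 + 2*q² (D(q) = -2 + ((q² + q*q) - 165) = -2 + ((q² + q²) - 165) = -2 + (2*q² - 165) = -2 + (-165 + 2*q²) = -167 + 2*q²)
W = 502264985857/432015432471 (W = (9262 - 6926)*(1/6958) - 8365/(12582/((-24550*1/19739))) = 2336*(1/6958) - 8365/(12582/(-24550/19739)) = 1168/3479 - 8365/(12582*(-19739/24550)) = 1168/3479 - 8365/(-124178049/12275) = 1168/3479 - 8365*(-12275/124178049) = 1168/3479 + 102680375/124178049 = 502264985857/432015432471 ≈ 1.1626)
D(78) - W = (-167 + 2*78²) - 1*502264985857/432015432471 = (-167 + 2*6084) - 502264985857/432015432471 = (-167 + 12168) - 502264985857/432015432471 = 12001 - 502264985857/432015432471 = 5184114940098614/432015432471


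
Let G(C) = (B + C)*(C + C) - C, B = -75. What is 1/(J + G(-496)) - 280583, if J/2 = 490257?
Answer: -434185918685/1547442 ≈ -2.8058e+5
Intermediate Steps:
J = 980514 (J = 2*490257 = 980514)
G(C) = -C + 2*C*(-75 + C) (G(C) = (-75 + C)*(C + C) - C = (-75 + C)*(2*C) - C = 2*C*(-75 + C) - C = -C + 2*C*(-75 + C))
1/(J + G(-496)) - 280583 = 1/(980514 - 496*(-151 + 2*(-496))) - 280583 = 1/(980514 - 496*(-151 - 992)) - 280583 = 1/(980514 - 496*(-1143)) - 280583 = 1/(980514 + 566928) - 280583 = 1/1547442 - 280583 = -434185918685/1547442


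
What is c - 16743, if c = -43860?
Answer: -60603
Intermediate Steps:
c - 16743 = -43860 - 16743 = -60603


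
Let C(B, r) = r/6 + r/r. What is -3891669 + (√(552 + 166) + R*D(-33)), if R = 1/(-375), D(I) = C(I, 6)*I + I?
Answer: -486458592/125 + √718 ≈ -3.8916e+6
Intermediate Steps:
C(B, r) = 1 + r/6 (C(B, r) = r*(⅙) + 1 = r/6 + 1 = 1 + r/6)
D(I) = 3*I (D(I) = (1 + (⅙)*6)*I + I = (1 + 1)*I + I = 2*I + I = 3*I)
R = -1/375 ≈ -0.0026667
-3891669 + (√(552 + 166) + R*D(-33)) = -3891669 + (√(552 + 166) - (-33)/125) = -3891669 + (√718 - 1/375*(-99)) = -3891669 + (√718 + 33/125) = -3891669 + (33/125 + √718) = -486458592/125 + √718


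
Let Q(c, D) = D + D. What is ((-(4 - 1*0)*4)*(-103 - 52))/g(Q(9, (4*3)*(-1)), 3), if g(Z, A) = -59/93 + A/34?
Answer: -7841760/1727 ≈ -4540.7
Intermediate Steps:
Q(c, D) = 2*D
g(Z, A) = -59/93 + A/34 (g(Z, A) = -59*1/93 + A*(1/34) = -59/93 + A/34)
((-(4 - 1*0)*4)*(-103 - 52))/g(Q(9, (4*3)*(-1)), 3) = ((-(4 - 1*0)*4)*(-103 - 52))/(-59/93 + (1/34)*3) = ((-(4 + 0)*4)*(-155))/(-59/93 + 3/34) = ((-1*4*4)*(-155))/(-1727/3162) = (-4*4*(-155))*(-3162/1727) = -16*(-155)*(-3162/1727) = 2480*(-3162/1727) = -7841760/1727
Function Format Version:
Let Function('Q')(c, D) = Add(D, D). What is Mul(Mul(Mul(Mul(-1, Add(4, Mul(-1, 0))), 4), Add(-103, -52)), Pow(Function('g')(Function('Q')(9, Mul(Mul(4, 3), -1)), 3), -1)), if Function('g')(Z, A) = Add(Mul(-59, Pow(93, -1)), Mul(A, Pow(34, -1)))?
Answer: Rational(-7841760, 1727) ≈ -4540.7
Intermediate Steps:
Function('Q')(c, D) = Mul(2, D)
Function('g')(Z, A) = Add(Rational(-59, 93), Mul(Rational(1, 34), A)) (Function('g')(Z, A) = Add(Mul(-59, Rational(1, 93)), Mul(A, Rational(1, 34))) = Add(Rational(-59, 93), Mul(Rational(1, 34), A)))
Mul(Mul(Mul(Mul(-1, Add(4, Mul(-1, 0))), 4), Add(-103, -52)), Pow(Function('g')(Function('Q')(9, Mul(Mul(4, 3), -1)), 3), -1)) = Mul(Mul(Mul(Mul(-1, Add(4, Mul(-1, 0))), 4), Add(-103, -52)), Pow(Add(Rational(-59, 93), Mul(Rational(1, 34), 3)), -1)) = Mul(Mul(Mul(Mul(-1, Add(4, 0)), 4), -155), Pow(Add(Rational(-59, 93), Rational(3, 34)), -1)) = Mul(Mul(Mul(Mul(-1, 4), 4), -155), Pow(Rational(-1727, 3162), -1)) = Mul(Mul(Mul(-4, 4), -155), Rational(-3162, 1727)) = Mul(Mul(-16, -155), Rational(-3162, 1727)) = Mul(2480, Rational(-3162, 1727)) = Rational(-7841760, 1727)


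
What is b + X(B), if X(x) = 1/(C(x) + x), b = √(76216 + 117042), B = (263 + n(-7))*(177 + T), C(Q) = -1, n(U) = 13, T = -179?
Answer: -1/553 + √193258 ≈ 439.61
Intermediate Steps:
B = -552 (B = (263 + 13)*(177 - 179) = 276*(-2) = -552)
b = √193258 ≈ 439.61
X(x) = 1/(-1 + x)
b + X(B) = √193258 + 1/(-1 - 552) = √193258 + 1/(-553) = √193258 - 1/553 = -1/553 + √193258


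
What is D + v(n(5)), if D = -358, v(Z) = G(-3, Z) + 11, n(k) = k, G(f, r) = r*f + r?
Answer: -357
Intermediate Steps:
G(f, r) = r + f*r (G(f, r) = f*r + r = r + f*r)
v(Z) = 11 - 2*Z (v(Z) = Z*(1 - 3) + 11 = Z*(-2) + 11 = -2*Z + 11 = 11 - 2*Z)
D + v(n(5)) = -358 + (11 - 2*5) = -358 + (11 - 10) = -358 + 1 = -357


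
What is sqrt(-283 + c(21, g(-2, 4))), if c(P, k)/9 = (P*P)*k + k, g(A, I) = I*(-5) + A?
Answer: I*sqrt(87799) ≈ 296.31*I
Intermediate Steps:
g(A, I) = A - 5*I (g(A, I) = -5*I + A = A - 5*I)
c(P, k) = 9*k + 9*k*P**2 (c(P, k) = 9*((P*P)*k + k) = 9*(P**2*k + k) = 9*(k*P**2 + k) = 9*(k + k*P**2) = 9*k + 9*k*P**2)
sqrt(-283 + c(21, g(-2, 4))) = sqrt(-283 + 9*(-2 - 5*4)*(1 + 21**2)) = sqrt(-283 + 9*(-2 - 20)*(1 + 441)) = sqrt(-283 + 9*(-22)*442) = sqrt(-283 - 87516) = sqrt(-87799) = I*sqrt(87799)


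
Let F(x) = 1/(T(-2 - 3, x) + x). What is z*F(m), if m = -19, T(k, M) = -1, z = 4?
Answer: -1/5 ≈ -0.20000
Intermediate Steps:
F(x) = 1/(-1 + x)
z*F(m) = 4/(-1 - 19) = 4/(-20) = 4*(-1/20) = -1/5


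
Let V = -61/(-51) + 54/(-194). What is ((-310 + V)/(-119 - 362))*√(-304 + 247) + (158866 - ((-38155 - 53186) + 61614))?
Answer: 188593 + 1529030*I*√57/2379507 ≈ 1.8859e+5 + 4.8514*I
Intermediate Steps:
V = 4540/4947 (V = -61*(-1/51) + 54*(-1/194) = 61/51 - 27/97 = 4540/4947 ≈ 0.91773)
((-310 + V)/(-119 - 362))*√(-304 + 247) + (158866 - ((-38155 - 53186) + 61614)) = ((-310 + 4540/4947)/(-119 - 362))*√(-304 + 247) + (158866 - ((-38155 - 53186) + 61614)) = (-1529030/4947/(-481))*√(-57) + (158866 - (-91341 + 61614)) = (-1529030/4947*(-1/481))*(I*√57) + (158866 - 1*(-29727)) = 1529030*(I*√57)/2379507 + (158866 + 29727) = 1529030*I*√57/2379507 + 188593 = 188593 + 1529030*I*√57/2379507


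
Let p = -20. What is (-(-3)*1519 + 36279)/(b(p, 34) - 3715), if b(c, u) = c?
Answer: -164/15 ≈ -10.933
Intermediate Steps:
(-(-3)*1519 + 36279)/(b(p, 34) - 3715) = (-(-3)*1519 + 36279)/(-20 - 3715) = (-3*(-1519) + 36279)/(-3735) = (4557 + 36279)*(-1/3735) = 40836*(-1/3735) = -164/15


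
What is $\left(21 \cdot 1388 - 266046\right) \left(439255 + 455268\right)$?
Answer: $-211910709654$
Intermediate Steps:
$\left(21 \cdot 1388 - 266046\right) \left(439255 + 455268\right) = \left(29148 - 266046\right) 894523 = \left(-236898\right) 894523 = -211910709654$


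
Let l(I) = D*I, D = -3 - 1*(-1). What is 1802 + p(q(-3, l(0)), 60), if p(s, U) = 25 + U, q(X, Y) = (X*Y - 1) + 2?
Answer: 1887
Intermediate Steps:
D = -2 (D = -3 + 1 = -2)
l(I) = -2*I
q(X, Y) = 1 + X*Y (q(X, Y) = (-1 + X*Y) + 2 = 1 + X*Y)
1802 + p(q(-3, l(0)), 60) = 1802 + (25 + 60) = 1802 + 85 = 1887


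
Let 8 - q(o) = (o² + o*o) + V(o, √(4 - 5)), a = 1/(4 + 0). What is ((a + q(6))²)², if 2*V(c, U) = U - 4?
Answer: 3720633881/256 + 15068235*I/32 ≈ 1.4534e+7 + 4.7088e+5*I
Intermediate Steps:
V(c, U) = -2 + U/2 (V(c, U) = (U - 4)/2 = (-4 + U)/2 = -2 + U/2)
a = ¼ (a = 1/4 = ¼ ≈ 0.25000)
q(o) = 10 - 2*o² - I/2 (q(o) = 8 - ((o² + o*o) + (-2 + √(4 - 5)/2)) = 8 - ((o² + o²) + (-2 + √(-1)/2)) = 8 - (2*o² + (-2 + I/2)) = 8 - (-2 + I/2 + 2*o²) = 8 + (2 - 2*o² - I/2) = 10 - 2*o² - I/2)
((a + q(6))²)² = ((¼ + (10 - 2*6² - I/2))²)² = ((¼ + (10 - 2*36 - I/2))²)² = ((¼ + (10 - 72 - I/2))²)² = ((¼ + (-62 - I/2))²)² = ((-247/4 - I/2)²)² = (-247/4 - I/2)⁴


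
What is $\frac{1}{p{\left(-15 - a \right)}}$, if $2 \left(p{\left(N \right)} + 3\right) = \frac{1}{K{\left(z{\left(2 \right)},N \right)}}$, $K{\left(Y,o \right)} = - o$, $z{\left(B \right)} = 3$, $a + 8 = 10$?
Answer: $- \frac{34}{101} \approx -0.33663$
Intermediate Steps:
$a = 2$ ($a = -8 + 10 = 2$)
$p{\left(N \right)} = -3 - \frac{1}{2 N}$ ($p{\left(N \right)} = -3 + \frac{1}{2 \left(- N\right)} = -3 + \frac{\left(-1\right) \frac{1}{N}}{2} = -3 - \frac{1}{2 N}$)
$\frac{1}{p{\left(-15 - a \right)}} = \frac{1}{-3 - \frac{1}{2 \left(-15 - 2\right)}} = \frac{1}{-3 - \frac{1}{2 \left(-17\right)}} = \frac{1}{-3 - - \frac{1}{34}} = \frac{1}{-3 + \frac{1}{34}} = \frac{1}{- \frac{101}{34}} = - \frac{34}{101}$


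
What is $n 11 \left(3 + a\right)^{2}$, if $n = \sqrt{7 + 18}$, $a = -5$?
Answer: $220$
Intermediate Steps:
$n = 5$ ($n = \sqrt{25} = 5$)
$n 11 \left(3 + a\right)^{2} = 5 \cdot 11 \left(3 - 5\right)^{2} = 55 \left(-2\right)^{2} = 55 \cdot 4 = 220$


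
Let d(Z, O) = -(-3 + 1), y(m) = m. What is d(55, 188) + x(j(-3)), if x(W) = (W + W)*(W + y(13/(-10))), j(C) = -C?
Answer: 61/5 ≈ 12.200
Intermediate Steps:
x(W) = 2*W*(-13/10 + W) (x(W) = (W + W)*(W + 13/(-10)) = (2*W)*(W + 13*(-1/10)) = (2*W)*(W - 13/10) = (2*W)*(-13/10 + W) = 2*W*(-13/10 + W))
d(Z, O) = 2 (d(Z, O) = -1*(-2) = 2)
d(55, 188) + x(j(-3)) = 2 + (-1*(-3))*(-13 + 10*(-1*(-3)))/5 = 2 + (1/5)*3*(-13 + 10*3) = 2 + (1/5)*3*(-13 + 30) = 2 + (1/5)*3*17 = 2 + 51/5 = 61/5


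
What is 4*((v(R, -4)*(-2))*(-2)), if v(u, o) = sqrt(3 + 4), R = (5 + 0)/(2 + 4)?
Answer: 16*sqrt(7) ≈ 42.332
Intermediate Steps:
R = 5/6 ≈ 0.83333
v(u, o) = sqrt(7)
4*((v(R, -4)*(-2))*(-2)) = 4*((sqrt(7)*(-2))*(-2)) = 4*(-2*sqrt(7)*(-2)) = 4*(4*sqrt(7)) = 16*sqrt(7)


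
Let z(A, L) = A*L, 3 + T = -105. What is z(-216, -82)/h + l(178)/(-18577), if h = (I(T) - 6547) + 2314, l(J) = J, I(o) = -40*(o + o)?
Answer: 8416702/2099201 ≈ 4.0095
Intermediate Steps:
T = -108 (T = -3 - 105 = -108)
I(o) = -80*o
h = 4407 (h = (-80*(-108) - 6547) + 2314 = (8640 - 6547) + 2314 = 2093 + 2314 = 4407)
z(-216, -82)/h + l(178)/(-18577) = -216*(-82)/4407 + 178/(-18577) = 17712*(1/4407) + 178*(-1/18577) = 5904/1469 - 178/18577 = 8416702/2099201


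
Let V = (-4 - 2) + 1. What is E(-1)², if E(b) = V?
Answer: 25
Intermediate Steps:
V = -5 (V = -6 + 1 = -5)
E(b) = -5
E(-1)² = (-5)² = 25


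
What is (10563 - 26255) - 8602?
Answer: -24294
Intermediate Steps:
(10563 - 26255) - 8602 = -15692 - 8602 = -24294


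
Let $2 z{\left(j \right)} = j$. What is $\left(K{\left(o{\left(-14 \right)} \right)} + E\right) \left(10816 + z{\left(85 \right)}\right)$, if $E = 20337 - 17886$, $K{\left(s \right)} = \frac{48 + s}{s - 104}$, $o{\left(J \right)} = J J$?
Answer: $\frac{612788589}{23} \approx 2.6643 \cdot 10^{7}$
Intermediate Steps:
$o{\left(J \right)} = J^{2}$
$K{\left(s \right)} = \frac{48 + s}{-104 + s}$
$E = 2451$ ($E = 20337 - 17886 = 2451$)
$z{\left(j \right)} = \frac{j}{2}$
$\left(K{\left(o{\left(-14 \right)} \right)} + E\right) \left(10816 + z{\left(85 \right)}\right) = \left(\frac{48 + \left(-14\right)^{2}}{-104 + \left(-14\right)^{2}} + 2451\right) \left(10816 + \frac{1}{2} \cdot 85\right) = \left(\frac{48 + 196}{-104 + 196} + 2451\right) \left(10816 + \frac{85}{2}\right) = \left(\frac{1}{92} \cdot 244 + 2451\right) \frac{21717}{2} = \left(\frac{61}{23} + 2451\right) \frac{21717}{2} = \frac{56434}{23} \cdot \frac{21717}{2} = \frac{612788589}{23}$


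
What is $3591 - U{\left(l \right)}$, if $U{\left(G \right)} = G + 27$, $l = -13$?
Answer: $3577$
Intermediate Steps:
$U{\left(G \right)} = 27 + G$
$3591 - U{\left(l \right)} = 3591 - \left(27 - 13\right) = 3591 - 14 = 3577$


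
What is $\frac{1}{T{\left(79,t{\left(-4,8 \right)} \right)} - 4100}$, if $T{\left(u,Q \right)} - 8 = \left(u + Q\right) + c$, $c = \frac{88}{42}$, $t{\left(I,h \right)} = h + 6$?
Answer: $- \frac{21}{83935} \approx -0.00025019$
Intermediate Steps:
$t{\left(I,h \right)} = 6 + h$
$c = \frac{44}{21}$ ($c = 88 \cdot \frac{1}{42} = \frac{44}{21} \approx 2.0952$)
$T{\left(u,Q \right)} = \frac{212}{21} + Q + u$ ($T{\left(u,Q \right)} = 8 + \left(\left(u + Q\right) + \frac{44}{21}\right) = 8 + \left(\left(Q + u\right) + \frac{44}{21}\right) = 8 + \left(\frac{44}{21} + Q + u\right) = \frac{212}{21} + Q + u$)
$\frac{1}{T{\left(79,t{\left(-4,8 \right)} \right)} - 4100} = \frac{1}{\left(\frac{212}{21} + \left(6 + 8\right) + 79\right) - 4100} = \frac{1}{\left(\frac{212}{21} + 14 + 79\right) - 4100} = \frac{1}{\frac{2165}{21} - 4100} = \frac{1}{- \frac{83935}{21}} = - \frac{21}{83935}$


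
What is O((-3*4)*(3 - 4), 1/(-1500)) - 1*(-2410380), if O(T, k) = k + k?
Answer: 1807784999/750 ≈ 2.4104e+6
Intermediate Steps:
O(T, k) = 2*k
O((-3*4)*(3 - 4), 1/(-1500)) - 1*(-2410380) = 2/(-1500) - 1*(-2410380) = 2*(-1/1500) + 2410380 = -1/750 + 2410380 = 1807784999/750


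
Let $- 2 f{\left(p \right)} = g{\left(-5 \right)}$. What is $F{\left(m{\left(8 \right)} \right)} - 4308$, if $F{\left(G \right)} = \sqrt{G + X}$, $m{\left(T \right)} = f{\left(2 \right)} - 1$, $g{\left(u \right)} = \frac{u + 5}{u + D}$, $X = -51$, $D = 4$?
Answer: $-4308 + 2 i \sqrt{13} \approx -4308.0 + 7.2111 i$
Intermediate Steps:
$g{\left(u \right)} = \frac{5 + u}{4 + u}$ ($g{\left(u \right)} = \frac{u + 5}{u + 4} = \frac{5 + u}{4 + u}$)
$f{\left(p \right)} = 0$ ($f{\left(p \right)} = - \frac{\frac{1}{4 - 5} \left(5 - 5\right)}{2} = - \frac{\frac{1}{-1} \cdot 0}{2} = - \frac{\left(-1\right) 0}{2} = \left(- \frac{1}{2}\right) 0 = 0$)
$m{\left(T \right)} = -1$ ($m{\left(T \right)} = 0 - 1 = -1$)
$F{\left(G \right)} = \sqrt{-51 + G}$ ($F{\left(G \right)} = \sqrt{G - 51} = \sqrt{-51 + G}$)
$F{\left(m{\left(8 \right)} \right)} - 4308 = \sqrt{-51 - 1} - 4308 = \sqrt{-52} - 4308 = 2 i \sqrt{13} - 4308 = -4308 + 2 i \sqrt{13}$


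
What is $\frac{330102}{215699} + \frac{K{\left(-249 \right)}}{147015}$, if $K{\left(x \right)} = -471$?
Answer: $\frac{1467525797}{960939045} \approx 1.5272$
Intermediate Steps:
$\frac{330102}{215699} + \frac{K{\left(-249 \right)}}{147015} = \frac{330102}{215699} - \frac{471}{147015} = 330102 \cdot \frac{1}{215699} - \frac{157}{49005} = \frac{330102}{215699} - \frac{157}{49005} = \frac{1467525797}{960939045}$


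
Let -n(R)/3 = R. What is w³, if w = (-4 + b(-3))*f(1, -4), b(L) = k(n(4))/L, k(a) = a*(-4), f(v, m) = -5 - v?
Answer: 1728000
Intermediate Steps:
n(R) = -3*R
k(a) = -4*a
b(L) = 48/L (b(L) = (-(-12)*4)/L = (-4*(-12))/L = 48/L)
w = 120 (w = (-4 + 48/(-3))*(-5 - 1*1) = (-4 + 48*(-⅓))*(-5 - 1) = (-4 - 16)*(-6) = -20*(-6) = 120)
w³ = 120³ = 1728000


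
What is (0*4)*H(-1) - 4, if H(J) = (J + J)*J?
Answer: -4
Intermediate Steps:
H(J) = 2*J² (H(J) = (2*J)*J = 2*J²)
(0*4)*H(-1) - 4 = (0*4)*(2*(-1)²) - 4 = 0*(2*1) - 4 = 0*2 - 4 = 0 - 4 = -4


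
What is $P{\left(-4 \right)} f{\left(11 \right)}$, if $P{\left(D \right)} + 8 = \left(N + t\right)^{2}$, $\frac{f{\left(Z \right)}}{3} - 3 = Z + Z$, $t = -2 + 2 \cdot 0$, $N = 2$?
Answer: $-600$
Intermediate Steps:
$t = -2$ ($t = -2 + 0 = -2$)
$f{\left(Z \right)} = 9 + 6 Z$ ($f{\left(Z \right)} = 9 + 3 \left(Z + Z\right) = 9 + 3 \cdot 2 Z = 9 + 6 Z$)
$P{\left(D \right)} = -8$ ($P{\left(D \right)} = -8 + \left(2 - 2\right)^{2} = -8 + 0^{2} = -8 + 0 = -8$)
$P{\left(-4 \right)} f{\left(11 \right)} = - 8 \left(9 + 6 \cdot 11\right) = - 8 \left(9 + 66\right) = \left(-8\right) 75 = -600$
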